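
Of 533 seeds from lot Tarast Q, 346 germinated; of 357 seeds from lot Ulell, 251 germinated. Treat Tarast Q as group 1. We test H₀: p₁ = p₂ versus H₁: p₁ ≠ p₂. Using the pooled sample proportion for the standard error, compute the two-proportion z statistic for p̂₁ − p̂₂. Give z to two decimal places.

z = -1.68

p̂₁ = 346/533 ≈ 0.6492, p̂₂ = 251/357 ≈ 0.7031.
Pooled p̂ = (346+251)/(533+357) = 597/890 = 0.6708.
SE = √(0.220832 × 0.00467729) = 0.0321.
z = (0.6492 − 0.7031)/0.0321 = -0.0539/0.0321 = -1.68.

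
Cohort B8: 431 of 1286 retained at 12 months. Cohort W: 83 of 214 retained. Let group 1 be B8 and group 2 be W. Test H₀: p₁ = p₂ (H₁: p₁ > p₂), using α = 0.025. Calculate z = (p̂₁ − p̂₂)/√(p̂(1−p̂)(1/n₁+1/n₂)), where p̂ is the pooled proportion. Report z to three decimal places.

z = -1.504

p̂₁ = 431/1286 ≈ 0.33515, p̂₂ = 83/214 ≈ 0.38785.
Pooled p̂ = (431+83)/(1286+214) = 514/1500 = 0.34267.
SE = √(p̂(1−p̂)(1/n₁+1/n₂)) = √(0.34267·0.65733·0.0054505) = √(0.00122771) = 0.03504.
z = (0.33515 − 0.38785)/0.03504 = -0.05270/0.03504 = -1.504.
p-value = P(Z > -1.504) ≈ 0.9337, so at α = 0.025 we fail to reject H₀.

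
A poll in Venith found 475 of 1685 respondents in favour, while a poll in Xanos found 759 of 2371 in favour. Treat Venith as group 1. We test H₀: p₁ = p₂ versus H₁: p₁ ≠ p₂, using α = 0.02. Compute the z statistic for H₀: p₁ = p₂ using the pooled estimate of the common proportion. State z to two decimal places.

p̂₁ = 475/1685 ≈ 0.28190, p̂₂ = 759/2371 ≈ 0.32012.
Pooled p̂ = (475+759)/(1685+2371) = 1234/4056 = 0.30424.
SE = √(0.211678 × 0.00101523) = 0.01466.
z = (0.28190 − 0.32012)/0.01466 = -0.03822/0.01466 = -2.61.
Two-sided p-value ≈ 2·Φ(−2.607) = 0.0091; since p < α = 0.02, reject H₀.

z = -2.61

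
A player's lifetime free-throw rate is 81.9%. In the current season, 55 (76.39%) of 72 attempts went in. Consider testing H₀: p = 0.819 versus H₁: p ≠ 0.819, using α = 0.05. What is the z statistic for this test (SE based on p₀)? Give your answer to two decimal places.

p̂ = 55/72 = 0.7639.
SE = √(p₀(1−p₀)/n) = √(0.14824/72) = 0.0454.
z = (0.7639 − 0.819)/0.0454 = -0.0551/0.0454 = -1.21.
p-value = 2·P(Z > 1.215) ≈ 0.2245, so at α = 0.05 we fail to reject H₀.

z = -1.21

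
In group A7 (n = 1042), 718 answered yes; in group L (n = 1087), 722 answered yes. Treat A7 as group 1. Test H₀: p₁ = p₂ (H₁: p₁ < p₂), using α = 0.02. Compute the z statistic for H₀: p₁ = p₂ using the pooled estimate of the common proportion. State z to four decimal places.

p̂₁ = 718/1042 = 0.6890595, p̂₂ = 722/1087 = 0.6642134.
Pooled p̂ = (718+722)/(1042+1087) = 1440/2129 = 0.6763739.
SE = √(p̂(1−p̂)(1/n₁+1/n₂)) = √(0.6763739·0.3236261·0.00187966) = √(0.000411442) = 0.0202840.
z = (0.6890595 − 0.6642134)/0.0202840 = 0.0248461/0.0202840 = 1.2249.
p-value = P(Z < 1.225) ≈ 0.8897; since p > α = 0.02, fail to reject H₀.

z = 1.2249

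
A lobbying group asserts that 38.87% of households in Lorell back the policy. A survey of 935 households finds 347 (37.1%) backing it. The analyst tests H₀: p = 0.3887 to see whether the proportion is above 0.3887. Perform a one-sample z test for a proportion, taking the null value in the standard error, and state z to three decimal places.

z = -1.103

p̂ = 347/935 ≈ 0.37112.
SE = √(p₀(1−p₀)/n) = √(0.23761/935) = 0.01594.
z = (0.37112 − 0.3887)/0.01594 = -0.01758/0.01594 = -1.103.
p-value = P(Z > -1.103) ≈ 0.8649.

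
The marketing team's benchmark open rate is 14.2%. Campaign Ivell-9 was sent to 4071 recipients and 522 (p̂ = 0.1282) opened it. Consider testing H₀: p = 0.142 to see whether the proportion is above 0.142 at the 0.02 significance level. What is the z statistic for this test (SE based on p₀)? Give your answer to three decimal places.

z = -2.518

p̂ = 522/4071 = 0.128224.
Under H₀, SE = √(0.142·0.858/4071) = √(2.99278e-05) = 0.005471.
z = (0.128224 − 0.142)/0.005471 = -0.013776/0.005471 = -2.518.
p-value = P(Z > -2.518) ≈ 0.9941; since p > α = 0.02, fail to reject H₀.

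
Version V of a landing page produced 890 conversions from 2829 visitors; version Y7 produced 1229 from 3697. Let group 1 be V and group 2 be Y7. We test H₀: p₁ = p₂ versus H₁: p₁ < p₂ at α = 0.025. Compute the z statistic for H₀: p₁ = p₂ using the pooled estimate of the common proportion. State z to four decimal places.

z = -1.5246

p̂₁ = 890/2829 = 0.314599, p̂₂ = 1229/3697 = 0.332432.
Pooled p̂ = (890+1229)/(2829+3697) = 2119/6526 = 0.324701.
SE = √(p̂(1−p̂)(1/n₁+1/n₂)) = √(0.324701·0.675299·0.000623971) = √(0.000136818) = 0.011697.
z = (0.314599 − 0.332432)/0.011697 = -0.017833/0.011697 = -1.5246.
p-value = P(Z < -1.525) ≈ 0.0637, so at α = 0.025 we fail to reject H₀.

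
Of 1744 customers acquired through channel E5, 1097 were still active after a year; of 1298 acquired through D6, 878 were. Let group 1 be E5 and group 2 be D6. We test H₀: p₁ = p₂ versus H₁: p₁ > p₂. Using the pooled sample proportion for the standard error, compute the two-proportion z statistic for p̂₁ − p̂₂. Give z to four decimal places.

z = -2.7102

p̂₁ = 1097/1744 = 0.6290138, p̂₂ = 878/1298 = 0.6764253.
Pooled p̂ = (1097+878)/(1744+1298) = 1975/3042 = 0.6492439.
SE = √(p̂(1−p̂)(1/n₁+1/n₂)) = √(0.6492439·0.3507561·0.00134381) = √(0.000306021) = 0.0174935.
z = (0.6290138 − 0.6764253)/0.0174935 = -0.0474115/0.0174935 = -2.7102.
p-value = P(Z > -2.710) ≈ 0.9966.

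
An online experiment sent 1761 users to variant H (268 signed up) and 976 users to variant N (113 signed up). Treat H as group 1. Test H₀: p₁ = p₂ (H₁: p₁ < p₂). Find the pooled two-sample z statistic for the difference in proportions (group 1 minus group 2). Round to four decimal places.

p̂₁ = 268/1761 ≈ 0.1521863, p̂₂ = 113/976 ≈ 0.1157787.
Pooled p̂ = (268+113)/(1761+976) = 381/2737 = 0.1392035.
SE = √(0.119826 × 0.00159245) = 0.0138136.
z = (0.1521863 − 0.1157787)/0.0138136 = 0.0364076/0.0138136 = 2.6356.
p-value = P(Z < 2.636) ≈ 0.9958.

z = 2.6356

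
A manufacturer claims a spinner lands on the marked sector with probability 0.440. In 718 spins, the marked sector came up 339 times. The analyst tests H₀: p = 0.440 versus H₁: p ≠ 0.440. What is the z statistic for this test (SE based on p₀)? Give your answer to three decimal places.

p̂ = 339/718 ≈ 0.47214.
SE = √(p₀(1−p₀)/n) = √(0.2464/718) = 0.01852.
z = (0.47214 − 0.44)/0.01852 = 0.03214/0.01852 = 1.735.

z = 1.735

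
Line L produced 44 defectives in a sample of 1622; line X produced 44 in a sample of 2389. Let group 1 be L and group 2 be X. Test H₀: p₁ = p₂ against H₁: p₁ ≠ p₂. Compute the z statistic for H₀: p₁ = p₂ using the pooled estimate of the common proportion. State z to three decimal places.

p̂₁ = 44/1622 ≈ 0.027127, p̂₂ = 44/2389 ≈ 0.018418.
Pooled p̂ = (44+44)/(1622+2389) = 88/4011 = 0.021940.
SE = √(p̂(1−p̂)(1/n₁+1/n₂)) = √(0.021940·0.978060·0.00103511) = √(2.22117e-05) = 0.004713.
z = (0.027127 − 0.018418)/0.004713 = 0.008709/0.004713 = 1.848.
Two-sided p-value ≈ 2·Φ(−1.848) = 0.0646.

z = 1.848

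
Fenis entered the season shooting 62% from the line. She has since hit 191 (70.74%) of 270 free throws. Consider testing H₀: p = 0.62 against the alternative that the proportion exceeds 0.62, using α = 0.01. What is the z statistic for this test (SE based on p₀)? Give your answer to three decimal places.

p̂ = 191/270 ≈ 0.70741.
Under H₀, SE = √(0.62·0.38/270) = √(0.000872593) = 0.02954.
z = (0.70741 − 0.62)/0.02954 = 0.08741/0.02954 = 2.959.
p-value = P(Z > 2.959) ≈ 0.0015, so at α = 0.01 we reject H₀.

z = 2.959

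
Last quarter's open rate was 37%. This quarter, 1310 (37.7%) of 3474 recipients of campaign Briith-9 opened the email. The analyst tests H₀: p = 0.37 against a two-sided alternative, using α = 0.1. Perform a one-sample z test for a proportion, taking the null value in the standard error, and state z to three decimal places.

z = 0.865

p̂ = 1310/3474 = 0.377087.
Standard error under H₀: √(0.37×0.63/3474) = 0.008191.
z = (0.377087 − 0.37)/0.008191 = 0.007087/0.008191 = 0.865.
p-value = 2·P(Z > 0.865) ≈ 0.3869; since p > α = 0.1, fail to reject H₀.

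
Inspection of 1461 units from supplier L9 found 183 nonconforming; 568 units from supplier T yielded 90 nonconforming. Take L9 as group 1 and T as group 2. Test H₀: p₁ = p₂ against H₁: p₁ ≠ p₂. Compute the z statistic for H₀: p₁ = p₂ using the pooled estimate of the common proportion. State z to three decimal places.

z = -1.967

p̂₁ = 183/1461 = 0.12526, p̂₂ = 90/568 = 0.15845.
Pooled p̂ = (183+90)/(1461+568) = 273/2029 = 0.13455.
SE = √(0.116446 × 0.00244503) = 0.01687.
z = (0.12526 − 0.15845)/0.01687 = -0.03319/0.01687 = -1.967.
Two-sided p-value ≈ 2·Φ(−1.967) = 0.0492.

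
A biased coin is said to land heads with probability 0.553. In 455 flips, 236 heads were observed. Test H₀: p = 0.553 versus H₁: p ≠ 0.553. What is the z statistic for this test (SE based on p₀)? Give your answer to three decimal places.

p̂ = 236/455 = 0.51868.
SE = √(p₀(1−p₀)/n) = √(0.24719/455) = 0.02331.
z = (0.51868 − 0.553)/0.02331 = -0.03432/0.02331 = -1.472.

z = -1.472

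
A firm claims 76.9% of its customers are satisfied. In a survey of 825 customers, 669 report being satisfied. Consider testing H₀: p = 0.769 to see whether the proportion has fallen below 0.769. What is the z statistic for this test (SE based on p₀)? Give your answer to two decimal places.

p̂ = 669/825 = 0.81091.
SE = √(p₀(1−p₀)/n) = √(0.17764/825) = 0.01467.
z = (0.81091 − 0.769)/0.01467 = 0.04191/0.01467 = 2.86.

z = 2.86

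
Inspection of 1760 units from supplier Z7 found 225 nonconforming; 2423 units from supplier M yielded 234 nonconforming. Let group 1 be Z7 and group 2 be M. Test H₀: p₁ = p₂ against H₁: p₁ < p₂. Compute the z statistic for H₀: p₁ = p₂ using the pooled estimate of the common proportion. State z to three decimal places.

z = 3.194

p̂₁ = 225/1760 = 0.12784, p̂₂ = 234/2423 = 0.09657.
Pooled p̂ = (225+234)/(1760+2423) = 459/4183 = 0.10973.
SE = √(0.0976892 × 0.000980893) = 0.00979.
z = (0.12784 − 0.09657)/0.00979 = 0.03127/0.00979 = 3.194.
p-value = P(Z < 3.194) ≈ 0.9993.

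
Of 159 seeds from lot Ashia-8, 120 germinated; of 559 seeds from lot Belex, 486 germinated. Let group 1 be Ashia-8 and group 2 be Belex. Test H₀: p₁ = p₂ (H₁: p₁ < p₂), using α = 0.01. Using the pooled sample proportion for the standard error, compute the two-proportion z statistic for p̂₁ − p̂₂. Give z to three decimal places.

z = -3.517

p̂₁ = 120/159 ≈ 0.75472, p̂₂ = 486/559 ≈ 0.86941.
Pooled p̂ = (120+486)/(159+559) = 606/718 = 0.84401.
SE = √(p̂(1−p̂)(1/n₁+1/n₂)) = √(0.84401·0.15599·0.00807822) = √(0.00106355) = 0.03261.
z = (0.75472 − 0.86941)/0.03261 = -0.11469/0.03261 = -3.517.
p-value = P(Z < -3.517) ≈ 0.0002. With α = 0.01, reject H₀.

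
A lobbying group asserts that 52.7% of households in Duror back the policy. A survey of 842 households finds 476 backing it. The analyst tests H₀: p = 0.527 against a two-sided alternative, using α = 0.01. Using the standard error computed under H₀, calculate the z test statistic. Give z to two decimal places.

z = 2.23

p̂ = 476/842 ≈ 0.5653.
SE = √(p₀(1−p₀)/n) = √(0.24927/842) = 0.0172.
z = (0.5653 − 0.527)/0.0172 = 0.0383/0.0172 = 2.23.
p-value = 2·P(Z > 2.227) ≈ 0.0259; since p > α = 0.01, fail to reject H₀.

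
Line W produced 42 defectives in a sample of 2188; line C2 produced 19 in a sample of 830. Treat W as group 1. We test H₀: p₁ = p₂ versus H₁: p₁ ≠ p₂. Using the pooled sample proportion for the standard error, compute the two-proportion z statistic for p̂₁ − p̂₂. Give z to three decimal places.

z = -0.644

p̂₁ = 42/2188 ≈ 0.019196, p̂₂ = 19/830 ≈ 0.022892.
Pooled p̂ = (42+19)/(2188+830) = 61/3018 = 0.020212.
SE = √(p̂(1−p̂)(1/n₁+1/n₂)) = √(0.020212·0.979788·0.00166186) = √(3.29107e-05) = 0.005737.
z = (0.019196 − 0.022892)/0.005737 = -0.003696/0.005737 = -0.644.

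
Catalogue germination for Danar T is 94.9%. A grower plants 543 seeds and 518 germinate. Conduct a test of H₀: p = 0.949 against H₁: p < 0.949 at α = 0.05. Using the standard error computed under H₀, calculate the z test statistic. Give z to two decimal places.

p̂ = 518/543 = 0.9540.
Under H₀, SE = √(0.949·0.051/543) = √(8.91326e-05) = 0.0094.
z = (0.9540 − 0.949)/0.0094 = 0.0050/0.0094 = 0.53.
p-value = P(Z < 0.525) ≈ 0.7003; since p > α = 0.05, fail to reject H₀.

z = 0.53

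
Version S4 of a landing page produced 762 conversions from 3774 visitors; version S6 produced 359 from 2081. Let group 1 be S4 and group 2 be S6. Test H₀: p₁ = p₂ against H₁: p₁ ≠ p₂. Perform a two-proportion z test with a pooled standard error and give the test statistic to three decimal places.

z = 2.736

p̂₁ = 762/3774 = 0.201908, p̂₂ = 359/2081 = 0.172513.
Pooled p̂ = (762+359)/(3774+2081) = 1121/5855 = 0.191460.
SE = √(p̂(1−p̂)(1/n₁+1/n₂)) = √(0.191460·0.808540·0.000745509) = √(0.000115407) = 0.010743.
z = (0.201908 − 0.172513)/0.010743 = 0.029395/0.010743 = 2.736.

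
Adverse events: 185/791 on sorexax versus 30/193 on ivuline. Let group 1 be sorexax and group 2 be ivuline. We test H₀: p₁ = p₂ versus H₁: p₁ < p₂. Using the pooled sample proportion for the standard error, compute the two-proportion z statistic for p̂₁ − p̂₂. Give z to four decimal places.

z = 2.3644

p̂₁ = 185/791 ≈ 0.233881, p̂₂ = 30/193 ≈ 0.155440.
Pooled p̂ = (185+30)/(791+193) = 215/984 = 0.218496.
SE = √(p̂(1−p̂)(1/n₁+1/n₂)) = √(0.218496·0.781504·0.00644557) = √(0.00110062) = 0.033176.
z = (0.233881 − 0.155440)/0.033176 = 0.078441/0.033176 = 2.3644.
p-value = P(Z < 2.364) ≈ 0.9910.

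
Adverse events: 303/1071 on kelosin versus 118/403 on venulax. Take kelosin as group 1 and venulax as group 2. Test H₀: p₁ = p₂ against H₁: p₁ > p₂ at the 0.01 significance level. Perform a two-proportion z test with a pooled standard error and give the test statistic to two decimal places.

p̂₁ = 303/1071 ≈ 0.28291, p̂₂ = 118/403 ≈ 0.29280.
Pooled p̂ = (303+118)/(1071+403) = 421/1474 = 0.28562.
SE = √(p̂(1−p̂)(1/n₁+1/n₂)) = √(0.28562·0.71438·0.0034151) = √(0.000696817) = 0.02640.
z = (0.28291 − 0.29280)/0.02640 = -0.00989/0.02640 = -0.37.
p-value = P(Z > -0.375) ≈ 0.6461, so at α = 0.01 we fail to reject H₀.

z = -0.37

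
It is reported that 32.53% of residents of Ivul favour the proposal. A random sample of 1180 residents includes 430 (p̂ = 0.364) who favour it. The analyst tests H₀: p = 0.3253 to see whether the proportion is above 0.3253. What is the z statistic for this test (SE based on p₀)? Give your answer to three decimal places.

z = 2.867

p̂ = 430/1180 = 0.36441.
Standard error under H₀: √(0.3253×0.6747/1180) = 0.01364.
z = (0.36441 − 0.3253)/0.01364 = 0.03911/0.01364 = 2.867.
p-value = P(Z > 2.867) ≈ 0.0021.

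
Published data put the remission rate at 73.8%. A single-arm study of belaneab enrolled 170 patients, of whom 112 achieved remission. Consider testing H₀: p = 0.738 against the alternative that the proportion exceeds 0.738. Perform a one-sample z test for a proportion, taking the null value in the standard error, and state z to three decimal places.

p̂ = 112/170 ≈ 0.658824.
Under H₀, SE = √(0.738·0.262/170) = √(0.00113739) = 0.033725.
z = (0.658824 − 0.738)/0.033725 = -0.079176/0.033725 = -2.348.
p-value = P(Z > -2.348) ≈ 0.9906.

z = -2.348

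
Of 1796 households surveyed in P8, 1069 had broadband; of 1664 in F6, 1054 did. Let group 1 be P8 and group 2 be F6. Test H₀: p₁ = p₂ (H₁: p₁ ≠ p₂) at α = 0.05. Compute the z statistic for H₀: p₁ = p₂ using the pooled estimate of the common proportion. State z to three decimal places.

p̂₁ = 1069/1796 = 0.595212, p̂₂ = 1054/1664 = 0.633413.
Pooled p̂ = (1069+1054)/(1796+1664) = 2123/3460 = 0.613584.
SE = √(0.237099 × 0.00115775) = 0.016568.
z = (0.595212 − 0.633413)/0.016568 = -0.038201/0.016568 = -2.306.
Two-sided p-value ≈ 2·Φ(−2.306) = 0.0211, so at α = 0.05 we reject H₀.

z = -2.306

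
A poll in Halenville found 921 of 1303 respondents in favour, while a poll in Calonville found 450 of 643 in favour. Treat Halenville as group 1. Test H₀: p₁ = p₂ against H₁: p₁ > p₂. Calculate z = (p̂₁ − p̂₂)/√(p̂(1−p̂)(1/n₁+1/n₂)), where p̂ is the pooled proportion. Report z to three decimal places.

p̂₁ = 921/1303 = 0.70683, p̂₂ = 450/643 = 0.69984.
Pooled p̂ = (921+450)/(1303+643) = 1371/1946 = 0.70452.
SE = √(p̂(1−p̂)(1/n₁+1/n₂)) = √(0.70452·0.29548·0.00232267) = √(0.000483512) = 0.02199.
z = (0.70683 − 0.69984)/0.02199 = 0.00699/0.02199 = 0.318.
p-value = P(Z > 0.318) ≈ 0.3754.

z = 0.318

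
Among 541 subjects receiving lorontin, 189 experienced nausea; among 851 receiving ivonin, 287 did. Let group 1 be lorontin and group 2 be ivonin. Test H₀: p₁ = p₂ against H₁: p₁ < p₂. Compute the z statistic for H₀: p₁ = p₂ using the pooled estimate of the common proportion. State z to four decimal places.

p̂₁ = 189/541 = 0.349353, p̂₂ = 287/851 = 0.337250.
Pooled p̂ = (189+287)/(541+851) = 476/1392 = 0.341954.
SE = √(p̂(1−p̂)(1/n₁+1/n₂)) = √(0.341954·0.658046·0.00302352) = √(0.000680356) = 0.026084.
z = (0.349353 − 0.337250)/0.026084 = 0.012103/0.026084 = 0.4640.

z = 0.4640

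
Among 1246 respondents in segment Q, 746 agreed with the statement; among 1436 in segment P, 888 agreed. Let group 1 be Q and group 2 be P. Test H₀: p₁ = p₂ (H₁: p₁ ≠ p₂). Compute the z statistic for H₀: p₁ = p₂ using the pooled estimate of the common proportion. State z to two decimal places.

z = -1.04

p̂₁ = 746/1246 = 0.5987, p̂₂ = 888/1436 = 0.6184.
Pooled p̂ = (746+888)/(1246+1436) = 1634/2682 = 0.6092.
SE = √(p̂(1−p̂)(1/n₁+1/n₂)) = √(0.6092·0.3908·0.00149895) = √(0.000356847) = 0.0189.
z = (0.5987 − 0.6184)/0.0189 = -0.0197/0.0189 = -1.04.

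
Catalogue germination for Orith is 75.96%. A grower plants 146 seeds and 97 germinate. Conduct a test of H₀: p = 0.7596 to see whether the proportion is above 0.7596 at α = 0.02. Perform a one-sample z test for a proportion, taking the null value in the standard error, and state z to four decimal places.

p̂ = 97/146 ≈ 0.664384.
Standard error under H₀: √(0.7596×0.2404/146) = 0.035366.
z = (0.664384 − 0.7596)/0.035366 = -0.095216/0.035366 = -2.6923.
p-value = P(Z > -2.692) ≈ 0.9965; since p > α = 0.02, fail to reject H₀.

z = -2.6923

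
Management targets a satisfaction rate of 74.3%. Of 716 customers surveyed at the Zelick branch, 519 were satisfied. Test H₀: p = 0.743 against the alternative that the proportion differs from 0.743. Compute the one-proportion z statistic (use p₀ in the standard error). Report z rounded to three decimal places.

z = -1.111

p̂ = 519/716 ≈ 0.72486.
SE = √(p₀(1−p₀)/n) = √(0.19095/716) = 0.01633.
z = (0.72486 − 0.743)/0.01633 = -0.01814/0.01633 = -1.111.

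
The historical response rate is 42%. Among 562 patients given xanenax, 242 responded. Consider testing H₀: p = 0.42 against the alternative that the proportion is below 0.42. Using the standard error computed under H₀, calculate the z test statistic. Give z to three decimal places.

z = 0.509

p̂ = 242/562 ≈ 0.43060.
SE = √(p₀(1−p₀)/n) = √(0.2436/562) = 0.02082.
z = (0.43060 − 0.42)/0.02082 = 0.01060/0.02082 = 0.509.
p-value = P(Z < 0.509) ≈ 0.6948.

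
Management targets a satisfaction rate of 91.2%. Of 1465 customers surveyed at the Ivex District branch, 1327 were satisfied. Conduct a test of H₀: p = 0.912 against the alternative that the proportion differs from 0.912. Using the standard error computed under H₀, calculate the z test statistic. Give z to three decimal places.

z = -0.837

p̂ = 1327/1465 ≈ 0.905802.
Under H₀, SE = √(0.912·0.088/1465) = √(5.47823e-05) = 0.007402.
z = (0.905802 − 0.912)/0.007402 = -0.006198/0.007402 = -0.837.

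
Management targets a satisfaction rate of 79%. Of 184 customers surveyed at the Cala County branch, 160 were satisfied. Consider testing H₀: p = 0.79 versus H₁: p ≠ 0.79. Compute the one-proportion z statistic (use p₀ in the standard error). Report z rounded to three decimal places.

z = 2.650

p̂ = 160/184 ≈ 0.86957.
Standard error under H₀: √(0.79×0.21/184) = 0.03003.
z = (0.86957 − 0.79)/0.03003 = 0.07957/0.03003 = 2.650.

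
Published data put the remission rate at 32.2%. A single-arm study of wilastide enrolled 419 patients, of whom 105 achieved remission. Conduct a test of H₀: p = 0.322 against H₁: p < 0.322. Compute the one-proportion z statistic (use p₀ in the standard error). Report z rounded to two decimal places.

z = -3.13

p̂ = 105/419 = 0.2506.
Under H₀, SE = √(0.322·0.678/419) = √(0.000521041) = 0.0228.
z = (0.2506 − 0.322)/0.0228 = -0.0714/0.0228 = -3.13.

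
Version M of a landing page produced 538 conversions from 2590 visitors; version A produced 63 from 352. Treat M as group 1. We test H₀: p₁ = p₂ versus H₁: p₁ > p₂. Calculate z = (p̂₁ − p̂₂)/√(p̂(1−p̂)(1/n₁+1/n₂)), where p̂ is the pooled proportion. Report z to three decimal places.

z = 1.255

p̂₁ = 538/2590 ≈ 0.20772, p̂₂ = 63/352 ≈ 0.17898.
Pooled p̂ = (538+63)/(2590+352) = 601/2942 = 0.20428.
SE = √(p̂(1−p̂)(1/n₁+1/n₂)) = √(0.20428·0.79572·0.00322701) = √(0.000524555) = 0.02290.
z = (0.20772 − 0.17898)/0.02290 = 0.02874/0.02290 = 1.255.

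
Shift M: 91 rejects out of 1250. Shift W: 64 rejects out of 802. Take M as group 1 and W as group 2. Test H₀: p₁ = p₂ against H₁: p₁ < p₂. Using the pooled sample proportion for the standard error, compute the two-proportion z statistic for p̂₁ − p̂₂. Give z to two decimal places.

z = -0.59

p̂₁ = 91/1250 ≈ 0.07280, p̂₂ = 64/802 ≈ 0.07980.
Pooled p̂ = (91+64)/(1250+802) = 155/2052 = 0.07554.
SE = √(0.0698304 × 0.00204688) = 0.01196.
z = (0.07280 − 0.07980)/0.01196 = -0.00700/0.01196 = -0.59.
p-value = P(Z < -0.586) ≈ 0.2791.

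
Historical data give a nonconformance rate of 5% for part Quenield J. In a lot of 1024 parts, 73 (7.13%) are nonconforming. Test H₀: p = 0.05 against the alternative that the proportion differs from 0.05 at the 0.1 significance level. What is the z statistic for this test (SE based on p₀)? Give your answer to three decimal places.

z = 3.126

p̂ = 73/1024 ≈ 0.07129.
Standard error under H₀: √(0.05×0.95/1024) = 0.00681.
z = (0.07129 − 0.05)/0.00681 = 0.02129/0.00681 = 3.126.
p-value = 2·P(Z > 3.126) ≈ 0.0018, so at α = 0.1 we reject H₀.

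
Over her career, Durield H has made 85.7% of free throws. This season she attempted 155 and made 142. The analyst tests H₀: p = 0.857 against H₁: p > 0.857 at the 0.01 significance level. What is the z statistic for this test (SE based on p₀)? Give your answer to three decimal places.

p̂ = 142/155 = 0.91613.
Standard error under H₀: √(0.857×0.143/155) = 0.02812.
z = (0.91613 − 0.857)/0.02812 = 0.05913/0.02812 = 2.103.
p-value = P(Z > 2.103) ≈ 0.0177; since p > α = 0.01, fail to reject H₀.

z = 2.103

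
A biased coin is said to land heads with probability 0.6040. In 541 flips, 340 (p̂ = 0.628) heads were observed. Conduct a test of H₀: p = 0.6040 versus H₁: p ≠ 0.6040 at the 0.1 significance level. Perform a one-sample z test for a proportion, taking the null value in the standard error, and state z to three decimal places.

z = 1.164

p̂ = 340/541 = 0.62847.
SE = √(p₀(1−p₀)/n) = √(0.23918/541) = 0.02103.
z = (0.62847 − 0.604)/0.02103 = 0.02447/0.02103 = 1.164.
Two-sided p-value ≈ 2·Φ(−1.164) = 0.2446. With α = 0.1, fail to reject H₀.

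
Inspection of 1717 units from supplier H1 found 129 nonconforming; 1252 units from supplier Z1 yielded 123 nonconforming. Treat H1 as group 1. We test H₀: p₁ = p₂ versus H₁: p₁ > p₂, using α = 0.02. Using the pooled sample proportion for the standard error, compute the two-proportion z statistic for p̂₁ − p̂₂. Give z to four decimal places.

p̂₁ = 129/1717 = 0.0751310, p̂₂ = 123/1252 = 0.0982428.
Pooled p̂ = (129+123)/(1717+1252) = 252/2969 = 0.0848771.
SE = √(0.0776729 × 0.00138113) = 0.0103574.
z = (0.0751310 − 0.0982428)/0.0103574 = -0.0231118/0.0103574 = -2.2314.
p-value = P(Z > -2.231) ≈ 0.9872; since p > α = 0.02, fail to reject H₀.

z = -2.2314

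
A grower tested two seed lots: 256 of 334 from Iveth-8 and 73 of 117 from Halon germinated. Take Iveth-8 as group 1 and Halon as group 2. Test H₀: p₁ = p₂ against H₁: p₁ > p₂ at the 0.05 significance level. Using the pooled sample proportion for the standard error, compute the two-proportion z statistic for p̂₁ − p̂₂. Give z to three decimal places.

p̂₁ = 256/334 = 0.76647, p̂₂ = 73/117 = 0.62393.
Pooled p̂ = (256+73)/(334+117) = 329/451 = 0.72949.
SE = √(p̂(1−p̂)(1/n₁+1/n₂)) = √(0.72949·0.27051·0.011541) = √(0.00227744) = 0.04772.
z = (0.76647 − 0.62393)/0.04772 = 0.14254/0.04772 = 2.987.
p-value = P(Z > 2.987) ≈ 0.0014, so at α = 0.05 we reject H₀.

z = 2.987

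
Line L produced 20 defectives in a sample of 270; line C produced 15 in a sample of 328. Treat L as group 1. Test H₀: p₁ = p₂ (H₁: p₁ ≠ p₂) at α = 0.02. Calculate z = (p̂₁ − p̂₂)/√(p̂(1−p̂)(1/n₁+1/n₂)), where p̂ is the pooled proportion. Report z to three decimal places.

z = 1.469

p̂₁ = 20/270 ≈ 0.07407, p̂₂ = 15/328 ≈ 0.04573.
Pooled p̂ = (20+15)/(270+328) = 35/598 = 0.05853.
SE = √(p̂(1−p̂)(1/n₁+1/n₂)) = √(0.05853·0.94147·0.00675248) = √(0.000372081) = 0.01929.
z = (0.07407 − 0.04573)/0.01929 = 0.02834/0.01929 = 1.469.
Two-sided p-value ≈ 2·Φ(−1.469) = 0.1417, so at α = 0.02 we fail to reject H₀.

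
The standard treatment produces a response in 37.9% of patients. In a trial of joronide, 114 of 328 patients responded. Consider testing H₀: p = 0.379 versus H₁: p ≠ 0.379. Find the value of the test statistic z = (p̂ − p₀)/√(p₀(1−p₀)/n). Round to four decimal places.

z = -1.1737

p̂ = 114/328 ≈ 0.347561.
SE = √(p₀(1−p₀)/n) = √(0.23536/328) = 0.026787.
z = (0.347561 − 0.379)/0.026787 = -0.031439/0.026787 = -1.1737.
p-value = 2·P(Z > 1.174) ≈ 0.2405.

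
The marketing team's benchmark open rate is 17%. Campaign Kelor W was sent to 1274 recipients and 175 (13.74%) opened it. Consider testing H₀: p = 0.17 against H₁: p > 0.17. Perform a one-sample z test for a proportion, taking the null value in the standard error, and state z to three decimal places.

p̂ = 175/1274 ≈ 0.137363.
SE = √(p₀(1−p₀)/n) = √(0.1411/1274) = 0.010524.
z = (0.137363 − 0.17)/0.010524 = -0.032637/0.010524 = -3.101.
p-value = P(Z > -3.101) ≈ 0.9990.

z = -3.101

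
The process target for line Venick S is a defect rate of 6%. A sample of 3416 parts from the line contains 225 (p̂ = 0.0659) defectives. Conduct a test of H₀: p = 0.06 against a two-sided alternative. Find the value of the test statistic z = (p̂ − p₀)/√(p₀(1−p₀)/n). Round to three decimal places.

z = 1.444

p̂ = 225/3416 = 0.065867.
Under H₀, SE = √(0.06·0.94/3416) = √(1.65105e-05) = 0.004063.
z = (0.065867 − 0.06)/0.004063 = 0.005867/0.004063 = 1.444.
Two-sided p-value ≈ 2·Φ(−1.444) = 0.1488.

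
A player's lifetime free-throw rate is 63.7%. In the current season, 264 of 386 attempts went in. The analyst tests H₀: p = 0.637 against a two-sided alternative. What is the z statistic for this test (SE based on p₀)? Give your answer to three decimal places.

z = 1.918

p̂ = 264/386 = 0.683938.
Under H₀, SE = √(0.637·0.363/386) = √(0.000599044) = 0.024475.
z = (0.683938 − 0.637)/0.024475 = 0.046938/0.024475 = 1.918.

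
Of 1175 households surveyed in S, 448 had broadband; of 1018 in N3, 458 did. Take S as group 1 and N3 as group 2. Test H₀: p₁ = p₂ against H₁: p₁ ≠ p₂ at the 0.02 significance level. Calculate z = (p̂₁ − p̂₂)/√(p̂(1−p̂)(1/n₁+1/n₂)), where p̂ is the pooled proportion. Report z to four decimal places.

z = -3.2549

p̂₁ = 448/1175 = 0.3812766, p̂₂ = 458/1018 = 0.4499018.
Pooled p̂ = (448+458)/(1175+1018) = 906/2193 = 0.4131327.
SE = √(p̂(1−p̂)(1/n₁+1/n₂)) = √(0.4131327·0.5868673·0.00183338) = √(0.000444511) = 0.0210834.
z = (0.3812766 − 0.4499018)/0.0210834 = -0.0686252/0.0210834 = -3.2549.
Two-sided p-value ≈ 2·Φ(−3.255) = 0.0011, so at α = 0.02 we reject H₀.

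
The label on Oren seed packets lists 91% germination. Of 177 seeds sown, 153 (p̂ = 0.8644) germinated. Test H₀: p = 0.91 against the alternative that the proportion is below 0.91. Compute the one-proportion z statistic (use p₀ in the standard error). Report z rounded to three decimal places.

z = -2.120

p̂ = 153/177 = 0.864407.
Under H₀, SE = √(0.91·0.09/177) = √(0.000462712) = 0.021511.
z = (0.864407 − 0.91)/0.021511 = -0.045593/0.021511 = -2.120.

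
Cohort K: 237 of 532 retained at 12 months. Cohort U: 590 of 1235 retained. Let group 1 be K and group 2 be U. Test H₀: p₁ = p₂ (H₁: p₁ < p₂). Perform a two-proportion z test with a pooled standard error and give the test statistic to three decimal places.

p̂₁ = 237/532 ≈ 0.44549, p̂₂ = 590/1235 ≈ 0.47773.
Pooled p̂ = (237+590)/(532+1235) = 827/1767 = 0.46802.
SE = √(p̂(1−p̂)(1/n₁+1/n₂)) = √(0.46802·0.53198·0.00268942) = √(0.000669604) = 0.02588.
z = (0.44549 − 0.47773)/0.02588 = -0.03224/0.02588 = -1.246.
p-value = P(Z < -1.246) ≈ 0.1064.

z = -1.246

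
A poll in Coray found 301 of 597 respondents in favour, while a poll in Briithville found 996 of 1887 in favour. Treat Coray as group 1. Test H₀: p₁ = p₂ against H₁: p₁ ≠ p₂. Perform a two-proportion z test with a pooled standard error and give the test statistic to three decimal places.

p̂₁ = 301/597 ≈ 0.504188, p̂₂ = 996/1887 ≈ 0.527822.
Pooled p̂ = (301+996)/(597+1887) = 1297/2484 = 0.522142.
SE = √(0.24951 × 0.00220498) = 0.023456.
z = (0.504188 − 0.527822)/0.023456 = -0.023634/0.023456 = -1.008.
Two-sided p-value ≈ 2·Φ(−1.008) = 0.3136.

z = -1.008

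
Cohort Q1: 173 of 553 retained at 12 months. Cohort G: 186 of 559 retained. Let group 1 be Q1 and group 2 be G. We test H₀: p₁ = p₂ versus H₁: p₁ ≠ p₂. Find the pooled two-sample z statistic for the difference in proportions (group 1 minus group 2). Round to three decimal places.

z = -0.710

p̂₁ = 173/553 = 0.31284, p̂₂ = 186/559 = 0.33274.
Pooled p̂ = (173+186)/(553+559) = 359/1112 = 0.32284.
SE = √(p̂(1−p̂)(1/n₁+1/n₂)) = √(0.32284·0.67716·0.00359723) = √(0.000786408) = 0.02804.
z = (0.31284 − 0.33274)/0.02804 = -0.01990/0.02804 = -0.710.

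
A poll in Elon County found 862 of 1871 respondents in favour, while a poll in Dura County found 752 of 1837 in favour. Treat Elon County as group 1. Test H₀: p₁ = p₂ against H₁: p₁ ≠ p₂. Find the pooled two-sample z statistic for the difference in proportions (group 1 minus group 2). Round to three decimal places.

p̂₁ = 862/1871 = 0.460716, p̂₂ = 752/1837 = 0.409363.
Pooled p̂ = (862+752)/(1871+1837) = 1614/3708 = 0.435275.
SE = √(p̂(1−p̂)(1/n₁+1/n₂)) = √(0.435275·0.564725·0.00107884) = √(0.00026519) = 0.016285.
z = (0.460716 − 0.409363)/0.016285 = 0.051353/0.016285 = 3.153.
p-value = 2·P(Z > 3.153) ≈ 0.0016.

z = 3.153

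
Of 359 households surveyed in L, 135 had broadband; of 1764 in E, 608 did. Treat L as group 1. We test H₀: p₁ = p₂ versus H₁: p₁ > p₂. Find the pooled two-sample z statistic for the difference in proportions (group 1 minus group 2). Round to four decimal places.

p̂₁ = 135/359 ≈ 0.376045, p̂₂ = 608/1764 ≈ 0.344671.
Pooled p̂ = (135+608)/(359+1764) = 743/2123 = 0.349976.
SE = √(0.227493 × 0.00335241) = 0.027616.
z = (0.376045 − 0.344671)/0.027616 = 0.031374/0.027616 = 1.1361.

z = 1.1361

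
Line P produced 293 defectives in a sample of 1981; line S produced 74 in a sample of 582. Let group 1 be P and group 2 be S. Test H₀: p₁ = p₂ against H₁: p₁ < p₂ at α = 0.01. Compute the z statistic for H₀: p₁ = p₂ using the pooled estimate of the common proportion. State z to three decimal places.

p̂₁ = 293/1981 = 0.14791, p̂₂ = 74/582 = 0.12715.
Pooled p̂ = (293+74)/(1981+582) = 367/2563 = 0.14319.
SE = √(p̂(1−p̂)(1/n₁+1/n₂)) = √(0.14319·0.85681·0.00222301) = √(0.000272736) = 0.01651.
z = (0.14791 − 0.12715)/0.01651 = 0.02076/0.01651 = 1.257.
p-value = P(Z < 1.257) ≈ 0.8956; since p > α = 0.01, fail to reject H₀.

z = 1.257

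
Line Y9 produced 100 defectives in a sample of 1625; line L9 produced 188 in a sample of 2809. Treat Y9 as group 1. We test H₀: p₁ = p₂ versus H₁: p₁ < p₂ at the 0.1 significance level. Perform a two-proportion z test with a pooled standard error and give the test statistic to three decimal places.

p̂₁ = 100/1625 = 0.06154, p̂₂ = 188/2809 = 0.06693.
Pooled p̂ = (100+188)/(1625+2809) = 288/4434 = 0.06495.
SE = √(0.0607338 × 0.000971383) = 0.00768.
z = (0.06154 − 0.06693)/0.00768 = -0.00539/0.00768 = -0.702.
p-value = P(Z < -0.702) ≈ 0.2414. With α = 0.1, fail to reject H₀.

z = -0.702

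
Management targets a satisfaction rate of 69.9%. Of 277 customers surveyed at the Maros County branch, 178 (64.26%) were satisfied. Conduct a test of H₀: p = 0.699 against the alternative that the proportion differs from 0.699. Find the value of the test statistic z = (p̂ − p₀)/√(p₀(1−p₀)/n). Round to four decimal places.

p̂ = 178/277 ≈ 0.642599.
Standard error under H₀: √(0.699×0.301/277) = 0.027560.
z = (0.642599 − 0.699)/0.027560 = -0.056401/0.027560 = -2.0465.
p-value = 2·P(Z > 2.046) ≈ 0.0407.

z = -2.0465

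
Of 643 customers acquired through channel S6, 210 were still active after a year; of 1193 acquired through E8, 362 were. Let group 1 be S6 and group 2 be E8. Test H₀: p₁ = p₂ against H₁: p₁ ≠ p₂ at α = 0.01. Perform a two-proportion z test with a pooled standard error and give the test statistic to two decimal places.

z = 1.02

p̂₁ = 210/643 ≈ 0.3266, p̂₂ = 362/1193 ≈ 0.3034.
Pooled p̂ = (210+362)/(643+1193) = 572/1836 = 0.3115.
SE = √(0.214485 × 0.00239343) = 0.0227.
z = (0.3266 − 0.3034)/0.0227 = 0.0232/0.0227 = 1.02.
p-value = 2·P(Z > 1.022) ≈ 0.3067; since p > α = 0.01, fail to reject H₀.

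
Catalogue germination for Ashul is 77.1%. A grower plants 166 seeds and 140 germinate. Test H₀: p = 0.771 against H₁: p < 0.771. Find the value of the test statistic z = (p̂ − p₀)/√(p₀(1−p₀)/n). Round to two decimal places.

p̂ = 140/166 = 0.8434.
Standard error under H₀: √(0.771×0.229/166) = 0.0326.
z = (0.8434 − 0.771)/0.0326 = 0.0724/0.0326 = 2.22.
p-value = P(Z < 2.219) ≈ 0.9868.

z = 2.22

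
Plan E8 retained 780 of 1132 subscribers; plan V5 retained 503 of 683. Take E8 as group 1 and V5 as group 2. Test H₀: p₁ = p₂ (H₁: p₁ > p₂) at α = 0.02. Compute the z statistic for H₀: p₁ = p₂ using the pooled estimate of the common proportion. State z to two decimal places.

p̂₁ = 780/1132 = 0.6890, p̂₂ = 503/683 = 0.7365.
Pooled p̂ = (780+503)/(1132+683) = 1283/1815 = 0.7069.
SE = √(p̂(1−p̂)(1/n₁+1/n₂)) = √(0.7069·0.2931·0.00234752) = √(0.000486401) = 0.0221.
z = (0.6890 − 0.7365)/0.0221 = -0.0475/0.0221 = -2.15.
p-value = P(Z > -2.150) ≈ 0.9842, so at α = 0.02 we fail to reject H₀.

z = -2.15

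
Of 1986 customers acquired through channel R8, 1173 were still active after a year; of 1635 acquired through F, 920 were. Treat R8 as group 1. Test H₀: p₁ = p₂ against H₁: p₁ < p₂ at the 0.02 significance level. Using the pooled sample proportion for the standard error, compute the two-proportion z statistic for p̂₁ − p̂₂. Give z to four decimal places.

z = 1.6943

p̂₁ = 1173/1986 = 0.590634, p̂₂ = 920/1635 = 0.562691.
Pooled p̂ = (1173+920)/(1986+1635) = 2093/3621 = 0.578017.
SE = √(0.243913 × 0.00111515) = 0.016492.
z = (0.590634 − 0.562691)/0.016492 = 0.027943/0.016492 = 1.6943.
p-value = P(Z < 1.694) ≈ 0.9549; since p > α = 0.02, fail to reject H₀.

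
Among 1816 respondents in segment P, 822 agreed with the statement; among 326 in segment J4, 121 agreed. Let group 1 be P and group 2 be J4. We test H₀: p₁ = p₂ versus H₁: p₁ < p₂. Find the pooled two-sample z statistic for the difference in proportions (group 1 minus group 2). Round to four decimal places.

p̂₁ = 822/1816 ≈ 0.4526432, p̂₂ = 121/326 ≈ 0.3711656.
Pooled p̂ = (822+121)/(1816+326) = 943/2142 = 0.4402428.
SE = √(p̂(1−p̂)(1/n₁+1/n₂)) = √(0.4402428·0.5597572·0.00361815) = √(0.000891616) = 0.0298599.
z = (0.4526432 − 0.3711656)/0.0298599 = 0.0814776/0.0298599 = 2.7287.
p-value = P(Z < 2.729) ≈ 0.9968.

z = 2.7287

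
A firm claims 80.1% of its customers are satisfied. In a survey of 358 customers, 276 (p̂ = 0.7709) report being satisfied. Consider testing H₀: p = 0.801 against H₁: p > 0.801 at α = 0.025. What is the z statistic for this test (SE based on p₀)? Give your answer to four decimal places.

p̂ = 276/358 = 0.770950.
Standard error under H₀: √(0.801×0.199/358) = 0.021101.
z = (0.770950 − 0.801)/0.021101 = -0.030050/0.021101 = -1.4241.
p-value = P(Z > -1.424) ≈ 0.9228. With α = 0.025, fail to reject H₀.

z = -1.4241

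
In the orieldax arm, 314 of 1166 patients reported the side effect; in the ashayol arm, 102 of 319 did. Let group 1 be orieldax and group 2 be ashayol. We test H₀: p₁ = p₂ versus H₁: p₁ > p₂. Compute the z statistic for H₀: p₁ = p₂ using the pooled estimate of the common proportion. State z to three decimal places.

z = -1.778

p̂₁ = 314/1166 ≈ 0.26930, p̂₂ = 102/319 ≈ 0.31975.
Pooled p̂ = (314+102)/(1166+319) = 416/1485 = 0.28013.
SE = √(p̂(1−p̂)(1/n₁+1/n₂)) = √(0.28013·0.71987·0.00399243) = √(0.00080511) = 0.02837.
z = (0.26930 − 0.31975)/0.02837 = -0.05045/0.02837 = -1.778.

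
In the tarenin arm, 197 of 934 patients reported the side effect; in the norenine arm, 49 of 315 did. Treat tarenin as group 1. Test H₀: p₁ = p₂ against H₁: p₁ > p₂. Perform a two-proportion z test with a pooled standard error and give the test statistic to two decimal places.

z = 2.14

p̂₁ = 197/934 = 0.2109, p̂₂ = 49/315 = 0.1556.
Pooled p̂ = (197+49)/(934+315) = 246/1249 = 0.1970.
SE = √(p̂(1−p̂)(1/n₁+1/n₂)) = √(0.1970·0.8030·0.00424527) = √(0.000671454) = 0.0259.
z = (0.2109 − 0.1556)/0.0259 = 0.0553/0.0259 = 2.14.
p-value = P(Z > 2.137) ≈ 0.0163.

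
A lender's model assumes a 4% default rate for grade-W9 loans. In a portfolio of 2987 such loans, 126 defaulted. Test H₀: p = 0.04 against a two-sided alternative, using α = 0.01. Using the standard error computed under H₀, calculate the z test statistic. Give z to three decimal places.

z = 0.609

p̂ = 126/2987 ≈ 0.042183.
Under H₀, SE = √(0.04·0.96/2987) = √(1.28557e-05) = 0.003585.
z = (0.042183 − 0.04)/0.003585 = 0.002183/0.003585 = 0.609.
p-value = 2·P(Z > 0.609) ≈ 0.5427. With α = 0.01, fail to reject H₀.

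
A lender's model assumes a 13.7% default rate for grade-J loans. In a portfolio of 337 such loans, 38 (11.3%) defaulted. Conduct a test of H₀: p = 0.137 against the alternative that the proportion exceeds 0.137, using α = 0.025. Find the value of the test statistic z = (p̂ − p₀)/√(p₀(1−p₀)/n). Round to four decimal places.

p̂ = 38/337 = 0.1127596.
Standard error under H₀: √(0.137×0.863/337) = 0.0187306.
z = (0.1127596 − 0.137)/0.0187306 = -0.0242404/0.0187306 = -1.2942.
p-value = P(Z > -1.294) ≈ 0.9022; since p > α = 0.025, fail to reject H₀.

z = -1.2942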